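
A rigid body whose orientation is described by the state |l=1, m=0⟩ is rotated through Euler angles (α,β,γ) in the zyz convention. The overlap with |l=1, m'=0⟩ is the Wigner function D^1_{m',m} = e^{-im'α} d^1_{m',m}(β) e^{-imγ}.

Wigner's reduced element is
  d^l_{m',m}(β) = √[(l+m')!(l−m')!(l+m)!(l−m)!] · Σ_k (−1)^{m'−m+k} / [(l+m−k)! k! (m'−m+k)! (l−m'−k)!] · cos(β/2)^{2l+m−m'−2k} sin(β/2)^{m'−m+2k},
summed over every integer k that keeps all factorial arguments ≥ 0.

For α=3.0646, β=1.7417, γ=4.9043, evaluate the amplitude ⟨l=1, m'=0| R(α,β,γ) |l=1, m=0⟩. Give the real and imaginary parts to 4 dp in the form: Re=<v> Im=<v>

First d^1_{0,0}(β=1.7417), then the phase factors e^{-i(0)α} and e^{-i(0)γ}:
Half-angle: c=0.644177, s=0.764877. N=√(1·1·1·1)=1.000000
k∈{0,1} keeps every argument non-negative
  k=0: (−1)^0·1.0000/(1)·0.6442^2·0.7649^0 = +0.414964
  k=1: (−1)^1·1.0000/(1)·0.6442^0·0.7649^2 = -0.585036
d^1_{0,0}(1.7417) = +0.414964 -0.585036 = -0.170073
Attach z-rotation phases: D = e^{-i(0)(3.0646)}·(-0.170073)·e^{-i(0)(4.9043)} = -0.170073+0.000000i

Re=-0.1701 Im=0.0000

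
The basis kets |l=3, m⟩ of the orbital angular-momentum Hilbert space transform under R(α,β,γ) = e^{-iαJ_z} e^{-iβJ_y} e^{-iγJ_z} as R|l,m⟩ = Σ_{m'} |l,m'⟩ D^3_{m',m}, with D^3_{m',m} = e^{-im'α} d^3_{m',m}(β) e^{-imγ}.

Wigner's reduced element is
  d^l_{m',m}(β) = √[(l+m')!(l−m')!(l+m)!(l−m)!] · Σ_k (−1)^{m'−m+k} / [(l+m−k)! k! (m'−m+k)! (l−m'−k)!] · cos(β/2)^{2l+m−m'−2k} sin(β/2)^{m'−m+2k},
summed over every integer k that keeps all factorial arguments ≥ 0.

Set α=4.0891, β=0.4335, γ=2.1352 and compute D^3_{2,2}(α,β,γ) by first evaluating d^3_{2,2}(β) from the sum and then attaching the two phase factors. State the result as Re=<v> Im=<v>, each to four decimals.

Re=0.6527 Im=0.0772

Split into d^3_{2,2}(β=0.4335) × two z-phases.
Half-angle: c=0.976602, s=0.215057. N=√(120·1·120·1)=120.000000
k∈{0,1} keeps every argument non-negative
  k=0: (−1)^0·120.0000/(120)·0.9766^6·0.2151^0 = +0.867570
  k=1: (−1)^1·120.0000/(24)·0.9766^4·0.2151^2 = -0.210352
d^3_{2,2}(0.4335) = +0.867570 -0.210352 = +0.657218
D = (-0.318568-0.947900i)·(+0.657218)·(-0.427738+0.903903i) = +0.652666+0.077222i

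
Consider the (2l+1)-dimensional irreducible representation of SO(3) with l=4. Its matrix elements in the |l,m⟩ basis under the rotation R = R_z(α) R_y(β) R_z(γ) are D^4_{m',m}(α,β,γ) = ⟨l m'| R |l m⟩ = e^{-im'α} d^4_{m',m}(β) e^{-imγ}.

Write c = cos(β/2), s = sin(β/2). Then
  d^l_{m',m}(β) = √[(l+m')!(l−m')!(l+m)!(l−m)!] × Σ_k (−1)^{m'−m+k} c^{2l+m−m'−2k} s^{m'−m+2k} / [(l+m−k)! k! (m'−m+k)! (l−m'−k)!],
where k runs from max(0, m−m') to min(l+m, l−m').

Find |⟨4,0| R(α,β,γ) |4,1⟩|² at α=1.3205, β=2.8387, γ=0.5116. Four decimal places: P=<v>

D^4_{0,1}(1.3205,2.8387,0.5116) = e^{-i·0·1.3205}·d^4_{0,1}(2.8387)·e^{-i·1·0.5116}. Compute d first:
c=cos(2.8387/2)=0.150868, s=sin(2.8387/2)=0.988554; N=√[24·24·120·6]=643.987578
k: max(0,(1)−(0))=1 … min(4+(1),4−(0))=4
  k=1: (−1)^0·643.9876/(144)·0.1509^7·0.9886^1 = +0.000008
  k=2: (−1)^1·643.9876/(24)·0.1509^5·0.9886^3 = -0.002026
  k=3: (−1)^2·643.9876/(24)·0.1509^3·0.9886^5 = +0.086988
  k=4: (−1)^3·643.9876/(144)·0.1509^1·0.9886^7 = -0.622465
d^4_{0,1}(2.8387) = +0.000008 -0.002026 +0.086988 -0.622465 = -0.537495
|D^4_{0,1}|² = |d^4_{0,1}(β)|² = (-0.537495)² = 0.288901 (the z-rotation phases have unit modulus)

P=0.2889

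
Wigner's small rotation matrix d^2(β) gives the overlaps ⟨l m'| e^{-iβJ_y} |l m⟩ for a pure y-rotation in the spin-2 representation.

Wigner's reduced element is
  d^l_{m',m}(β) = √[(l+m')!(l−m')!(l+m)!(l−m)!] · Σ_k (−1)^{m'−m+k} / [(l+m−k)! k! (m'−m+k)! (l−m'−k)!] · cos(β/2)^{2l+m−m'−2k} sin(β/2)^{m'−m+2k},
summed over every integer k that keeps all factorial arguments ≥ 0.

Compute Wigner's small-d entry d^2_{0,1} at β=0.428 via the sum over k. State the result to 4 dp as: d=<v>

d=0.4625

d^2_{0,1}(β=0.428) via Wigner's sum:
Half-angle: c=0.977189, s=0.212370. N=√(2·2·6·1)=4.898979
k∈{1,2} keeps every argument non-negative
  k=1: (−1)^0·4.8990/(2)·0.9772^3·0.2124^1 = +0.485406
  k=2: (−1)^1·4.8990/(2)·0.9772^1·0.2124^3 = -0.022926
d^2_{0,1}(0.428) = +0.485406 -0.022926 = +0.462480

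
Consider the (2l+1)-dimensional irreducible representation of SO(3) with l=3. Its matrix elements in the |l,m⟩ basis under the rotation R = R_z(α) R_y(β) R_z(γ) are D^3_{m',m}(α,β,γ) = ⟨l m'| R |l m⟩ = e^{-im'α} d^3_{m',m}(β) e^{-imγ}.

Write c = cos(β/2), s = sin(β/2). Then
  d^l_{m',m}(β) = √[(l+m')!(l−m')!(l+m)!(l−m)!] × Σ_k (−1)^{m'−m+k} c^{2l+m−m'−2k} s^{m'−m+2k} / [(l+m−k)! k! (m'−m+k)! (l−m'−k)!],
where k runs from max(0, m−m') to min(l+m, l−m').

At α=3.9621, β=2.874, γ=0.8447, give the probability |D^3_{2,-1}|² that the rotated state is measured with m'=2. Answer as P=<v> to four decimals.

P=0.1511

First d^3_{2,-1}(β=2.874), then the phase factors e^{-i(2)α} and e^{-i(-1)γ}:
Half-angle: c=0.133397, s=0.991063. N=√(120·1·2·24)=75.894664
k∈{0,1} keeps every argument non-negative
  k=0: (−1)^3·75.8947/(12)·0.1334^3·0.9911^3 = -0.014614
  k=1: (−1)^4·75.8947/(24)·0.1334^1·0.9911^5 = +0.403323
d^3_{2,-1}(2.874) = -0.014614 +0.403323 = +0.388709
|D^3_{2,-1}|² = |d^3_{2,-1}(β)|² = (+0.388709)² = 0.151095 (the z-rotation phases have unit modulus)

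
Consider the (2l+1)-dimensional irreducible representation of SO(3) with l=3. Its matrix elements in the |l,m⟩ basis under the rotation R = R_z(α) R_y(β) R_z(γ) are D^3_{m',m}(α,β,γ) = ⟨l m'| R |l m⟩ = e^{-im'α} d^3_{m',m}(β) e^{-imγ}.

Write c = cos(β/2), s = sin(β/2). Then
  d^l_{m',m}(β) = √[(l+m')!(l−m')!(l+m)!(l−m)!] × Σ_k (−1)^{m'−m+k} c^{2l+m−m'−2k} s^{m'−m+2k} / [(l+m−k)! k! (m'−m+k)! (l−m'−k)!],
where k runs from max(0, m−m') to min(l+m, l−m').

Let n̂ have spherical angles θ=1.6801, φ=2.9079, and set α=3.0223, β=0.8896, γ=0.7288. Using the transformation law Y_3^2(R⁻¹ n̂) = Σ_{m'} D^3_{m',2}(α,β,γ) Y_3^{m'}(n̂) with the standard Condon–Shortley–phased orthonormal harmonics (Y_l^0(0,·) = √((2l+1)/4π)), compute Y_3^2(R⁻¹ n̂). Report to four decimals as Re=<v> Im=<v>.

Need the full column D^3_{m',2} for m'=−3..3 at α=3.0223, β=0.8896, γ=0.7288.
cos(β/2)=0.902697, sin(β/2)=0.430277
d^3_{-3,2}: single k=5 term ⇒ +0.032611;  D = +0.007900+0.031639i
d^3_{-2,2}: k∈[4..5] ⇒ +0.139652 -0.006346 = +0.133306;  D = -0.016671-0.132260i
d^3_{-1,2}: k∈[3..4] ⇒ +0.370596 -0.042100 = +0.328496;  D = +0.002003+0.328490i
d^3_{0,2}: k∈[2..3] ⇒ +0.673326 -0.152981 = +0.520344;  D = +0.058775-0.517014i
d^3_{1,2}: k∈[1..2] ⇒ +0.815564 -0.370596 = +0.444967;  D = -0.102521+0.432996i
d^3_{2,2}: k∈[0..1] ⇒ +0.541067 -0.614659 = -0.073592;  D = -0.025358+0.069085i
d^3_{3,2}: single k=0 term ⇒ -0.631733;  D = +0.286708-0.562925i
Y_3^{m'}(θ=1.6801,φ=2.9079) and Σ D·Y over m':
  (+0.0079+0.0316i)·(-0.3131-0.2643i)  (-0.0167-0.1323i)·(-0.0983-0.0496i)  (+0.0020+0.3285i)·(+0.2939+0.0700i)  (+0.0588-0.5170i)·(+0.1197+0.0000i)  (-0.1025+0.4330i)·(-0.2939+0.0700i)  (-0.0254+0.0691i)·(-0.0983+0.0496i)  (+0.2867-0.5629i)·(+0.3131-0.2643i)
Y_3^2(R⁻¹ n̂) = -0.074512-0.357918i

Re=-0.0745 Im=-0.3579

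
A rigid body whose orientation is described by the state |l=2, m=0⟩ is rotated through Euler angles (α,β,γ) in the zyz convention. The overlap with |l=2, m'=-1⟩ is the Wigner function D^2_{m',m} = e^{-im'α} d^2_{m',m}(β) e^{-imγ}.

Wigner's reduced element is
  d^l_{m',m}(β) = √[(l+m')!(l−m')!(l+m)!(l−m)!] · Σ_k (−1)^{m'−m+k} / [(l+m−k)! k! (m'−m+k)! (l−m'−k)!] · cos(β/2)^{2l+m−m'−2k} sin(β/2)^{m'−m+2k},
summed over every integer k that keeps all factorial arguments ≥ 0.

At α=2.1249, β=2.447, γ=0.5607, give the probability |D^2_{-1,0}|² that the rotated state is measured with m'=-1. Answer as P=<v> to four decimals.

First d^2_{-1,0}(β=2.447), then the phase factors e^{-i(-1)α} and e^{-i(0)γ}:
Half-angle: c=0.340357, s=0.940296. N=√(1·6·2·2)=4.898979
k∈{1,2} keeps every argument non-negative
  k=1: (−1)^0·4.8990/(2)·0.3404^3·0.9403^1 = +0.090812
  k=2: (−1)^1·4.8990/(2)·0.3404^1·0.9403^3 = -0.693113
d^2_{-1,0}(2.447) = +0.090812 -0.693113 = -0.602301
|D^2_{-1,0}|² = |d^2_{-1,0}(β)|² = (-0.602301)² = 0.362767 (the z-rotation phases have unit modulus)

P=0.3628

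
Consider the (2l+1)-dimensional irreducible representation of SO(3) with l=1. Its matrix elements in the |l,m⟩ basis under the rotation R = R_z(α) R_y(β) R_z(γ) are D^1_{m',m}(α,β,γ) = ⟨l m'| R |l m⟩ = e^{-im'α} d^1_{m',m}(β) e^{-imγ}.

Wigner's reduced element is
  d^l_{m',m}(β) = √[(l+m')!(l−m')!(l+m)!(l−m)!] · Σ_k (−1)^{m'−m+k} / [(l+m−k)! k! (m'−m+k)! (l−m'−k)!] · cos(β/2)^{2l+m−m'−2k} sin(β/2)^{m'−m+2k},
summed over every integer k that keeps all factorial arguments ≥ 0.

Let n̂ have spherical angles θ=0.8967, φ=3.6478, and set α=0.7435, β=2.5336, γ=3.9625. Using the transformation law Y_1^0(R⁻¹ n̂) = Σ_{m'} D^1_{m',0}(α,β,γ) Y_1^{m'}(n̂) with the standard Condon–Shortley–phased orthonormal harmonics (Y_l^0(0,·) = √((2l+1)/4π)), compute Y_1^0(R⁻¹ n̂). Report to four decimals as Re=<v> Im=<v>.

Re=-0.4623 Im=0.0000

Need the full column D^1_{m',0} for m'=−1..1 at α=0.7435, β=2.5336, γ=3.9625.
cos(β/2)=0.299336, sin(β/2)=0.954148
d^1_{-1,0}: single k=1 term ⇒ +0.403914;  D = +0.297323+0.273397i
d^1_{0,0}: k∈[0..1] ⇒ +0.089602 -0.910398 = -0.820796;  D = -0.820796+0.000000i
d^1_{1,0}: single k=0 term ⇒ -0.403914;  D = -0.297323+0.273397i
Y_1^{m'}(θ=0.8967,φ=3.6478) and Σ D·Y over m':
  (+0.2973+0.2734i)·(-0.2361+0.1309i)  (-0.8208+0.0000i)·(+0.3050+0.0000i)  (-0.2973+0.2734i)·(+0.2361+0.1309i)
Y_1^0(R⁻¹ n̂) = -0.462270+0.000000i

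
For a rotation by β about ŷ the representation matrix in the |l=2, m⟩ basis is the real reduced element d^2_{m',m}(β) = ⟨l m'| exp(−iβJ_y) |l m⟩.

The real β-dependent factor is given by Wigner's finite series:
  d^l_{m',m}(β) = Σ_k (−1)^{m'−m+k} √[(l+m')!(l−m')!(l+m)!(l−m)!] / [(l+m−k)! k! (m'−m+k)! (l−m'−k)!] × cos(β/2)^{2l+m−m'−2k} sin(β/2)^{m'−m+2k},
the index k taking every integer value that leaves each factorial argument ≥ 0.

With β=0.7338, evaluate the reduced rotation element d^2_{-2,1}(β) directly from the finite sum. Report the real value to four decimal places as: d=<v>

d=0.0862

d^2_{-2,1}(β=0.7338) via Wigner's sum:
c=cos(0.7338/2)=0.933444, s=sin(0.7338/2)=0.358723; N=√[1·24·6·1]=12.000000
Admissible k: 3..3 (factorial args all ≥0)
  k=3: (−1)^0·12.0000/(6)·0.9334^1·0.3587^3 = +0.086178
d^2_{-2,1}(0.7338) = +0.086178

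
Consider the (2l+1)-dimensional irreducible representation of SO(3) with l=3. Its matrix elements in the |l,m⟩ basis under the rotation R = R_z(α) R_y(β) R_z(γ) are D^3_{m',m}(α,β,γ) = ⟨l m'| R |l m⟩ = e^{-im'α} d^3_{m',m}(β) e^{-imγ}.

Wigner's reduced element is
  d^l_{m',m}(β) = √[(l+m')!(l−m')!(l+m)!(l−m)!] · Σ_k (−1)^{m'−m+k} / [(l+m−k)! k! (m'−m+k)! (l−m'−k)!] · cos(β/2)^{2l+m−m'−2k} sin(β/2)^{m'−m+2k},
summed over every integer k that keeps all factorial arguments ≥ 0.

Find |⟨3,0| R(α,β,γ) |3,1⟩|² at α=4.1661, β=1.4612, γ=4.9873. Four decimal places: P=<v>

P=0.1638

Split into d^3_{0,1}(β=1.4612) × two z-phases.
Half-angle: c=0.744774, s=0.667317. N=√(6·6·24·2)=41.569219
The bounds max(0,m−m')=1 and min(l+m,l−m')=3 give 3 terms
  k=1: (−1)^0·41.5692/(12)·0.7448^5·0.6673^1 = +0.529719
  k=2: (−1)^1·41.5692/(4)·0.7448^3·0.6673^3 = -1.275797
  k=3: (−1)^2·41.5692/(12)·0.7448^1·0.6673^5 = +0.341409
d^3_{0,1}(1.4612) = +0.529719 -1.275797 +0.341409 = -0.404669
|D^3_{0,1}|² = |d^3_{0,1}(β)|² = (-0.404669)² = 0.163757 (the z-rotation phases have unit modulus)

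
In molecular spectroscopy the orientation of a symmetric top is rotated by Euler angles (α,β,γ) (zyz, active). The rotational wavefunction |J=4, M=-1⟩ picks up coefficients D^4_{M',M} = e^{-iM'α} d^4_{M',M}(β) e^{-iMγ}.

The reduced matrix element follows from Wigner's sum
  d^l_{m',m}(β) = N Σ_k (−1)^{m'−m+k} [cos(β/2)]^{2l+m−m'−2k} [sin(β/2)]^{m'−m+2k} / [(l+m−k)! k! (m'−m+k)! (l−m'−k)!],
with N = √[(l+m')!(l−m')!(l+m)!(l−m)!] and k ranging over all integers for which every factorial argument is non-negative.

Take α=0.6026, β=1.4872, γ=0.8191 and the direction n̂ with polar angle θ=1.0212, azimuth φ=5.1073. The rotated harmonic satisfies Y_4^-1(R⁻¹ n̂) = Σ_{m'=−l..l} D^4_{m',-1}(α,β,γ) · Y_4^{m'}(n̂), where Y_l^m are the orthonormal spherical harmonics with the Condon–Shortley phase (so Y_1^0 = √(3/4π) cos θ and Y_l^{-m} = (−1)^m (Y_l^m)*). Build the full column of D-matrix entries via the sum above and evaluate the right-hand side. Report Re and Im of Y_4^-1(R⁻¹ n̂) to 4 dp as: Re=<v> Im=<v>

Re=-0.1748 Im=0.0321

Need the full column D^4_{m',-1} for m'=−4..4 at α=0.6026, β=1.4872, γ=0.8191.
cos(β/2)=0.736036, sin(β/2)=0.676942
d^4_{-4,-1}: single k=3 term ⇒ +0.501470;  D = -0.499533-0.044026i
d^4_{-3,-1}: k∈[2..3] ⇒ +0.578321 -0.815308 = -0.236988;  D = +0.206285-0.116661i
d^4_{-2,-1}: k∈[1..3] ⇒ +0.336111 -1.421533 +0.801623 = -0.283799;  D = +0.124337-0.255112i
d^4_{-1,-1}: k∈[0..3] ⇒ +0.086138 -1.092923 +1.848946 -0.521324 = +0.320837;  D = +0.047659+0.317277i
d^4_{0,-1}: k∈[0..3] ⇒ -0.354292 +1.798113 -1.520973 +0.214425 = +0.137273;  D = +0.093741+0.100282i
d^4_{1,-1}: k∈[0..3] ⇒ +0.728616 -1.848946 +0.781985 -0.044097 = -0.382442;  D = -0.373514-0.082153i
d^4_{2,-1}: k∈[0..2] ⇒ -0.947689 +1.202434 -0.203421 = +0.051325;  D = +0.047546-0.019328i
d^4_{3,-1}: k∈[0..1] ⇒ +0.815308 -0.413788 = +0.401521;  D = +0.220747-0.335395i
d^4_{4,-1}: single k=0 term ⇒ -0.424179;  D = +0.008697+0.424090i
Y_4^{m'}(θ=1.0212,φ=5.1073) and Σ D·Y over m':
  (-0.4995-0.0440i)·(-0.0021-0.2340i)  (+0.2063-0.1167i)·(-0.3756-0.1527i)  (+0.1243-0.2551i)·(-0.1558+0.1572i)  (+0.0477+0.3173i)·(-0.0884-0.2120i)  (+0.0937+0.1003i)·(-0.2729+0.0000i)  (-0.3735-0.0822i)·(+0.0884-0.2120i)  (+0.0475-0.0193i)·(-0.1558-0.1572i)  (+0.2207-0.3354i)·(+0.3756-0.1527i)  (+0.0087+0.4241i)·(-0.0021+0.2340i)
Y_4^-1(R⁻¹ n̂) = -0.174759+0.032050i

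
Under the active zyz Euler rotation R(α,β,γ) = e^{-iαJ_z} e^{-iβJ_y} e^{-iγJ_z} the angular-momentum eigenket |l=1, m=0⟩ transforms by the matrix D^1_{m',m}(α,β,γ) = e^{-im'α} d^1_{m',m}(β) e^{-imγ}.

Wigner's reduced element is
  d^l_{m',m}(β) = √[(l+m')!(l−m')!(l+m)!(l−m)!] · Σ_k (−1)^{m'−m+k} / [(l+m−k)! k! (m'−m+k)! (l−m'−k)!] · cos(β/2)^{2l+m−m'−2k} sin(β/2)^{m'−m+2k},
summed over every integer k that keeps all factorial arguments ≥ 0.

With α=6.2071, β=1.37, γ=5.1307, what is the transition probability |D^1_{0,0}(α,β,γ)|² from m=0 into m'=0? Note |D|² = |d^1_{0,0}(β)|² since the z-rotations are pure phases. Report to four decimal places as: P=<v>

P=0.0398

Split into d^1_{0,0}(β=1.37) × two z-phases.
Half-angle: c=0.774419, s=0.632673. N=√(1·1·1·1)=1.000000
The bounds max(0,m−m')=0 and min(l+m,l−m')=1 give 2 terms
  k=0: (−1)^0·1.0000/(1)·0.7744^2·0.6327^0 = +0.599725
  k=1: (−1)^1·1.0000/(1)·0.7744^0·0.6327^2 = -0.400275
d^1_{0,0}(1.37) = +0.599725 -0.400275 = +0.199450
|D^1_{0,0}|² = |d^1_{0,0}(β)|² = (+0.199450)² = 0.039780 (the z-rotation phases have unit modulus)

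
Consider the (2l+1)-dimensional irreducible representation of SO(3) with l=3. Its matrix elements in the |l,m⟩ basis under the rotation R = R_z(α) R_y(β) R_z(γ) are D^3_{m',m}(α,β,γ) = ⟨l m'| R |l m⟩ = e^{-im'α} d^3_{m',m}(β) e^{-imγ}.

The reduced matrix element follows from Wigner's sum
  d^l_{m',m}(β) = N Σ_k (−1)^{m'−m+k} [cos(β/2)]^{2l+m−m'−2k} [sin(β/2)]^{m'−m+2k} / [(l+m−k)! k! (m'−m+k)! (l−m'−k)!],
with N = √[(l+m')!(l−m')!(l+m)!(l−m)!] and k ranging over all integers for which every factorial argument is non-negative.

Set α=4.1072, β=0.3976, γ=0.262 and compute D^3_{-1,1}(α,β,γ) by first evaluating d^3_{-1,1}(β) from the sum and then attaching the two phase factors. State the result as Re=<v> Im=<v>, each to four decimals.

Re=-0.1559 Im=-0.1323

Split into d^3_{-1,1}(β=0.3976) × two z-phases.
Half-angle: c=0.980304, s=0.197493. N=√(2·24·24·2)=48.000000
k: max(0,(1)−(-1))=2 … min(3+(1),3−(-1))=4
  k=2: (−1)^0·48.0000/(8)·0.9803^4·0.1975^2 = +0.216122
  k=3: (−1)^1·48.0000/(6)·0.9803^2·0.1975^4 = -0.011696
  k=4: (−1)^2·48.0000/(48)·0.9803^0·0.1975^6 = +0.000059
d^3_{-1,1}(0.3976) = +0.216122 -0.011696 +0.000059 = +0.204486
Attach z-rotation phases: D = e^{-i(-1)(4.1072)}·(+0.204486)·e^{-i(1)(0.262)} = -0.155923-0.132297i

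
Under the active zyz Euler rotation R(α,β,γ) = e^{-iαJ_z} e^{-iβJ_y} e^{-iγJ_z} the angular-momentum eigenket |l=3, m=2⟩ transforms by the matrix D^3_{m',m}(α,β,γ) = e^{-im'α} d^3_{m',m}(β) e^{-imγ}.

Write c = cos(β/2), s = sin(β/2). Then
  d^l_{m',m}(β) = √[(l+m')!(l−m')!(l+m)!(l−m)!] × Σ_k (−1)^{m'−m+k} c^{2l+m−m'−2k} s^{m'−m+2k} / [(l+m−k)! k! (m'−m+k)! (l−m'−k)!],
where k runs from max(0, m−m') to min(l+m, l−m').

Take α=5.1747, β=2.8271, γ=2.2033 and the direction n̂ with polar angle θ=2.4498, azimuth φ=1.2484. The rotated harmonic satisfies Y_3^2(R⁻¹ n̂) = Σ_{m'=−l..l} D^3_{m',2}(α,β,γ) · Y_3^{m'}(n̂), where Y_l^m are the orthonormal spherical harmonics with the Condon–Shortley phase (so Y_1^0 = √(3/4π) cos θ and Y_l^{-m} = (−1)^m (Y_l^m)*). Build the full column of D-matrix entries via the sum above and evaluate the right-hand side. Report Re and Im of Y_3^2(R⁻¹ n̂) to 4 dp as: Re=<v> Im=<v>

Need the full column D^3_{m',2} for m'=−3..3 at α=5.1747, β=2.8271, γ=2.2033.
cos(β/2)=0.156599, sin(β/2)=0.987662
d^3_{-3,2}: single k=5 term ⇒ +0.360502;  D = +0.043846-0.357825i
d^3_{-2,2}: k∈[4..5] ⇒ +0.116676 -0.928220 = -0.811543;  D = -0.764982+0.270934i
d^3_{-1,2}: k∈[3..4] ⇒ +0.023400 -0.465406 = -0.442005;  D = -0.317904-0.307092i
d^3_{0,2}: k∈[2..3] ⇒ +0.003213 -0.127812 = -0.124599;  D = +0.037510-0.118819i
d^3_{1,2}: k∈[1..2] ⇒ +0.000294 -0.023400 = -0.023106;  D = +0.022824-0.003602i
d^3_{2,2}: k∈[0..1] ⇒ +0.000015 -0.002933 = -0.002918;  D = +0.001693+0.002377i
d^3_{3,2}: single k=0 term ⇒ -0.000228;  D = -0.000107+0.000201i
Y_3^{m'}(θ=2.4498,φ=1.2484) and Σ D·Y over m':
  (+0.0438-0.3578i)·(-0.0892+0.0615i)  (-0.7650+0.2709i)·(+0.2560+0.1925i)  (-0.3179-0.3071i)·(+0.1284-0.3843i)  (+0.0375-0.1188i)·(+0.0100+0.0000i)  (+0.0228-0.0036i)·(-0.1284-0.3843i)  (+0.0017+0.0024i)·(+0.2560-0.1925i)  (-0.0001+0.0002i)·(+0.0892+0.0615i)
Y_3^2(R⁻¹ n̂) = -0.391776+0.030245i

Re=-0.3918 Im=0.0302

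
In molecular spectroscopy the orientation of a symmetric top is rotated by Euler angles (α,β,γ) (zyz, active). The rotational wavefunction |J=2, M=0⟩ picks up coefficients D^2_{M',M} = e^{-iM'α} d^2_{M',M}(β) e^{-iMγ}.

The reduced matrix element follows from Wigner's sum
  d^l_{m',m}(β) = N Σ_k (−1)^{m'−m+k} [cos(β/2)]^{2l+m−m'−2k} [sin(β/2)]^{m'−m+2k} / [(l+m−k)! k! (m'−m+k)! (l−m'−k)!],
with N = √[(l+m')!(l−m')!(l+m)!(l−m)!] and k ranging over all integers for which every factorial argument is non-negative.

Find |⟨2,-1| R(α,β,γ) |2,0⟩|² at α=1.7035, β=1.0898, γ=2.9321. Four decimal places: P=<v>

D^2_{-1,0}(1.7035,1.0898,2.9321) = e^{-i·-1·1.7035}·d^2_{-1,0}(1.0898)·e^{-i·0·2.9321}. Compute d first:
Half-angle: c=0.855179, s=0.518333. N=√(1·6·2·2)=4.898979
k∈{1,2} keeps every argument non-negative
  k=1: (−1)^0·4.8990/(2)·0.8552^3·0.5183^1 = +0.794064
  k=2: (−1)^1·4.8990/(2)·0.8552^1·0.5183^3 = -0.291715
d^2_{-1,0}(1.0898) = +0.794064 -0.291715 = +0.502349
|D^2_{-1,0}|² = |d^2_{-1,0}(β)|² = (+0.502349)² = 0.252355 (the z-rotation phases have unit modulus)

P=0.2524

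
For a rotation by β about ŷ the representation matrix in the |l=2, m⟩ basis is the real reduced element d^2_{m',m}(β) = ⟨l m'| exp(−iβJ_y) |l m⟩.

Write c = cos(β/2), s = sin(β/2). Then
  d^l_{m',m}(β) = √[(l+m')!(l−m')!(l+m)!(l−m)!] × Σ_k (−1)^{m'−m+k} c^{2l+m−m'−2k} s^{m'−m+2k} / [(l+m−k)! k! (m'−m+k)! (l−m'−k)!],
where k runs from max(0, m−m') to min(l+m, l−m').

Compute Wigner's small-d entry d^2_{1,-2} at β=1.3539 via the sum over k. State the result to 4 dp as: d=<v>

d=-0.3832

d^2_{1,-2}(β=1.3539) via Wigner's sum:
With c≡cos(β/2)=0.779487 and s≡sin(β/2)=0.626419, N=[6·1·1·24]^{1/2}=12.000000
The bounds max(0,m−m')=0 and min(l+m,l−m')=0 give 1 term
  k=0: (−1)^3·12.0000/(6)·0.7795^1·0.6264^3 = -0.383206
d^2_{1,-2}(1.3539) = -0.383206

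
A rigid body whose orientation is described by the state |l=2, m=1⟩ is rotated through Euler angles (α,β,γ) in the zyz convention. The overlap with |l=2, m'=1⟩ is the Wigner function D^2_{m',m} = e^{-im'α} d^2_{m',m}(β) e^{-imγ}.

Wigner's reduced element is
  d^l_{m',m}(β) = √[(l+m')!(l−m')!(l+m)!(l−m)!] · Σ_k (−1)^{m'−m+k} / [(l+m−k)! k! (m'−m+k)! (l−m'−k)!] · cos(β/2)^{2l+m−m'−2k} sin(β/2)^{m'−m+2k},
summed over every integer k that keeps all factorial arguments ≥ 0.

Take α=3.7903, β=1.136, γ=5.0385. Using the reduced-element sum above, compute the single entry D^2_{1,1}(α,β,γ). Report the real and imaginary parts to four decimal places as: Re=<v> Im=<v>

Re=0.0927 Im=0.0628

Split into d^2_{1,1}(β=1.136) × two z-phases.
c=cos(1.136/2)=0.842979, s=sin(1.136/2)=0.537947; N=√[6·1·6·1]=6.000000
The bounds max(0,m−m')=0 and min(l+m,l−m')=1 give 2 terms
  k=0: (−1)^0·6.0000/(6)·0.8430^4·0.5379^0 = +0.504971
  k=1: (−1)^1·6.0000/(2)·0.8430^2·0.5379^2 = -0.616927
d^2_{1,1}(1.136) = +0.504971 -0.616927 = -0.111956
Phases: e^{-i·(1)·3.7903}=-0.796865+0.604157i, e^{-i·(1)·5.0385}=+0.320361+0.947295i ⇒ D=+0.092655+0.062843i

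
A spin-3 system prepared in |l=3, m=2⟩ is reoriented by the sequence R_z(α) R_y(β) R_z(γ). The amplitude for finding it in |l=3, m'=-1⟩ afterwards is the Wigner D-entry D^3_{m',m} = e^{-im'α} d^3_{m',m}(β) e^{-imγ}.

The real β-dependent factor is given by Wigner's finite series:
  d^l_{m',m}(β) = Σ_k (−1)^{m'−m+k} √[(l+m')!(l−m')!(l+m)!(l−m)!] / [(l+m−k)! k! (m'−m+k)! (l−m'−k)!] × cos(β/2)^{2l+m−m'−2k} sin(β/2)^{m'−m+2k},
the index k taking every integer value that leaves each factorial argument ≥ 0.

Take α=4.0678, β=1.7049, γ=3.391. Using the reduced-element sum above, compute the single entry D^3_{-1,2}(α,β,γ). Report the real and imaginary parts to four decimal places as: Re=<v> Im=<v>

D^3_{-1,2}(4.0678,1.7049,3.391) = e^{-i·-1·4.0678}·d^3_{-1,2}(1.7049)·e^{-i·2·3.391}. Compute d first:
c=cos(1.7049/2)=0.658141, s=sin(1.7049/2)=0.752895; N=√[2·24·120·1]=75.894664
k: max(0,(2)−(-1))=3 … min(3+(2),3−(-1))=4
  k=3: (−1)^0·75.8947/(12)·0.6581^3·0.7529^3 = +0.769466
  k=4: (−1)^1·75.8947/(24)·0.6581^1·0.7529^5 = -0.503490
d^3_{-1,2}(1.7049) = +0.769466 -0.503490 = +0.265976
Phases: e^{-i·(-1)·4.0678}=-0.600870-0.799347i, e^{-i·(2)·3.391}=+0.878150-0.478385i ⇒ D=-0.242051-0.110247i

Re=-0.2421 Im=-0.1102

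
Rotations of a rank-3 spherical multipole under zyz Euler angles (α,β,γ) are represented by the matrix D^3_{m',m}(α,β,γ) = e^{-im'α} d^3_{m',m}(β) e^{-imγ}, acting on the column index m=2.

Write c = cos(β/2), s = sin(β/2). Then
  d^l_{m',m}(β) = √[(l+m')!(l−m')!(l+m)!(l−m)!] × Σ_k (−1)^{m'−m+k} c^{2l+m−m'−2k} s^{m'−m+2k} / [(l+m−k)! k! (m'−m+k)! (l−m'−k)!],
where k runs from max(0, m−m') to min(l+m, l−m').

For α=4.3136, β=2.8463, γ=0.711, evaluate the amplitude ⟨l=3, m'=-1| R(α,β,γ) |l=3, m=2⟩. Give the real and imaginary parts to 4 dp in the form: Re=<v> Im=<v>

Re=0.4079 Im=-0.1041

D^3_{-1,2}(4.3136,2.8463,0.711) = e^{-i·-1·4.3136}·d^3_{-1,2}(2.8463)·e^{-i·2·0.711}. Compute d first:
Half-angle: c=0.147110, s=0.989120. N=√(2·24·120·1)=75.894664
The bounds max(0,m−m')=3 and min(l+m,l−m')=4 give 2 terms
  k=3: (−1)^0·75.8947/(12)·0.1471^3·0.9891^3 = +0.019485
  k=4: (−1)^1·75.8947/(24)·0.1471^1·0.9891^5 = -0.440442
d^3_{-1,2}(2.8463) = +0.019485 -0.440442 = -0.420957
D = (-0.388303-0.921532i)·(-0.420957)·(+0.148248-0.988950i) = +0.407871-0.104143i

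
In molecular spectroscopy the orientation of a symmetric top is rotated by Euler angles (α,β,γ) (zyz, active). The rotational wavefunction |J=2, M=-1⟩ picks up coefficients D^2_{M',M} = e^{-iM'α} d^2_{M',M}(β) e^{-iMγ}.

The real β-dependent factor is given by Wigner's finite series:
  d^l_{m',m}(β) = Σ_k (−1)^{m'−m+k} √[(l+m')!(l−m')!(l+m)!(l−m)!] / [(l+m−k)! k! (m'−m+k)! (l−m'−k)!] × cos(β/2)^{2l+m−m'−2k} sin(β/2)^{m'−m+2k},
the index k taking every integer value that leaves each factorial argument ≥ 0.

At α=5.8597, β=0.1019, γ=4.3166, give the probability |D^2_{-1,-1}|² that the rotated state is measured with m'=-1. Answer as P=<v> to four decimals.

D^2_{-1,-1}(5.8597,0.1019,4.3166) = e^{-i·-1·5.8597}·d^2_{-1,-1}(0.1019)·e^{-i·-1·4.3166}. Compute d first:
c=cos(0.1019/2)=0.998702, s=sin(0.1019/2)=0.050928; N=√[1·6·1·6]=6.000000
The bounds max(0,m−m')=0 and min(l+m,l−m')=1 give 2 terms
  k=0: (−1)^0·6.0000/(6)·0.9987^4·0.0509^0 = +0.994819
  k=1: (−1)^1·6.0000/(2)·0.9987^2·0.0509^2 = -0.007761
d^2_{-1,-1}(0.1019) = +0.994819 -0.007761 = +0.987059
|D^2_{-1,-1}|² = |d^2_{-1,-1}(β)|² = (+0.987059)² = 0.974285 (the z-rotation phases have unit modulus)

P=0.9743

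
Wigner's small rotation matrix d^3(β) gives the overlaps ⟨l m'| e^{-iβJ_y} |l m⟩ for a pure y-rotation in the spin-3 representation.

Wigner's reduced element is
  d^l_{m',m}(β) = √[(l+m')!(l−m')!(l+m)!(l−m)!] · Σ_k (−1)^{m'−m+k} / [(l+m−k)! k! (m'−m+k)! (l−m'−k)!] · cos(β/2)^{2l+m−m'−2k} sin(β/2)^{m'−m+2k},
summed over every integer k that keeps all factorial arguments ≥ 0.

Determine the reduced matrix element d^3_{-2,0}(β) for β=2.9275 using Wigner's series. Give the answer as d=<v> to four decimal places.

d=-0.0604

d^3_{-2,0}(β=2.9275) via Wigner's sum:
With c≡cos(β/2)=0.106842 and s≡sin(β/2)=0.994276, N=[1·120·6·6]^{1/2}=65.726707
Admissible k: 2..3 (factorial args all ≥0)
  k=2: (−1)^0·65.7267/(12)·0.1068^4·0.9943^2 = +0.000706
  k=3: (−1)^1·65.7267/(12)·0.1068^2·0.9943^4 = -0.061104
d^3_{-2,0}(2.9275) = +0.000706 -0.061104 = -0.060399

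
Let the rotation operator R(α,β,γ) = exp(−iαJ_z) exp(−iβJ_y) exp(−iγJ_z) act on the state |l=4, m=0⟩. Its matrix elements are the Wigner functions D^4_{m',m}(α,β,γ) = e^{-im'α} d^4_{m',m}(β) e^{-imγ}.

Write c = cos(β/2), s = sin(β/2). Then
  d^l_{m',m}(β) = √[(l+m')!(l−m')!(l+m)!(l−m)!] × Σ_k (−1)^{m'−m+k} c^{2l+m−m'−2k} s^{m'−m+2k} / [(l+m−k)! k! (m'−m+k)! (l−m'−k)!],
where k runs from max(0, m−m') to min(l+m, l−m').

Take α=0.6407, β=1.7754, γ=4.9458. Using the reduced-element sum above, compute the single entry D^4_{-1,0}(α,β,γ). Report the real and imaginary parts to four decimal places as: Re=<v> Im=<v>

First d^4_{-1,0}(β=1.7754), then the phase factors e^{-i(-1)α} and e^{-i(0)γ}:
c=cos(1.7754/2)=0.631198, s=sin(1.7754/2)=0.775622; N=√[6·120·24·24]=643.987578
k∈{1,2,3,4} keeps every argument non-negative
  k=1: (−1)^0·643.9876/(144)·0.6312^7·0.7756^1 = +0.138459
  k=2: (−1)^1·643.9876/(24)·0.6312^5·0.7756^3 = -1.254421
  k=3: (−1)^2·643.9876/(24)·0.6312^3·0.7756^5 = +1.894144
  k=4: (−1)^3·643.9876/(144)·0.6312^1·0.7756^7 = -0.476685
d^4_{-1,0}(1.7754) = +0.138459 -1.254421 +1.894144 -0.476685 = +0.301497
D = (+0.801678+0.597757i)·(+0.301497)·(+1.000000+0.000000i) = +0.241704+0.180222i

Re=0.2417 Im=0.1802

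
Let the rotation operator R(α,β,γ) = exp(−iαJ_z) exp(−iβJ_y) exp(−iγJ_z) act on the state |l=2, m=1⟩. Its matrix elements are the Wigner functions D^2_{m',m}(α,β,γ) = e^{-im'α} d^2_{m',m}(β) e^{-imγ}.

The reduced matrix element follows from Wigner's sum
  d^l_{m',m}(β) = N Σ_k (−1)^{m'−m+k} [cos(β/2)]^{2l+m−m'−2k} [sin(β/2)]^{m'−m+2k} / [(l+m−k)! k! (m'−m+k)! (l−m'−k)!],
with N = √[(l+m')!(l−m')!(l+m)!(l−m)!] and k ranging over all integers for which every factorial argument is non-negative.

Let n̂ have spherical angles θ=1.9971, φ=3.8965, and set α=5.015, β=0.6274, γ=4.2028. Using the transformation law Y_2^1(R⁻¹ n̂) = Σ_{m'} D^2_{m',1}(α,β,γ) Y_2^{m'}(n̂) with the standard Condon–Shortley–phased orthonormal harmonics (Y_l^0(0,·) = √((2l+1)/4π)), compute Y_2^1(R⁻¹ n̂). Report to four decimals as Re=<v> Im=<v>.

Need the full column D^2_{m',1} for m'=−2..2 at α=5.015, β=0.6274, γ=4.2028.
cos(β/2)=0.951198, sin(β/2)=0.308580
d^2_{-2,1}: single k=3 term ⇒ +0.055899;  D = +0.050188-0.024615i
d^2_{-1,1}: k∈[2..3] ⇒ +0.258464 -0.009067 = +0.249396;  D = +0.171561+0.181013i
d^2_{0,1}: k∈[1..2] ⇒ +0.650514 -0.068462 = +0.582052;  D = -0.283936+0.508100i
d^2_{1,1}: k∈[0..1] ⇒ +0.818624 -0.258464 = +0.560160;  D = -0.548204-0.115115i
d^2_{2,1}: single k=0 term ⇒ -0.531143;  D = +0.050717+0.528716i
Y_2^{m'}(θ=1.9971,φ=3.8965) and Σ D·Y over m':
  (+0.0502-0.0246i)·(+0.0195-0.3196i)  (+0.1716+0.1810i)·(+0.2118-0.1993i)  (-0.2839+0.5081i)·(-0.1536+0.0000i)  (-0.5482-0.1151i)·(-0.2118-0.1993i)  (+0.0507+0.5287i)·(+0.0195+0.3196i)
Y_2^1(R⁻¹ n̂) = +0.034336+0.069761i

Re=0.0343 Im=0.0698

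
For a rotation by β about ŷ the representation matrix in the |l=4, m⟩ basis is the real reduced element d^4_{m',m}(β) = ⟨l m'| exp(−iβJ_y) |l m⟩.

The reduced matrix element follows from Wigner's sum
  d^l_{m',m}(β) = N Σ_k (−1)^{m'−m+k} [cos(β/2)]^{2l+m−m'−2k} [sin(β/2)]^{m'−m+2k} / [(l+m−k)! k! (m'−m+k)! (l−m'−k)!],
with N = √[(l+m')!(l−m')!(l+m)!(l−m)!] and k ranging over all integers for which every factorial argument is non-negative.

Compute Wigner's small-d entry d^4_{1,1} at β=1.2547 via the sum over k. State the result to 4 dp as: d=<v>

d=-0.0087

d^4_{1,1}(β=1.2547) via Wigner's sum:
Half-angle: c=0.809586, s=0.587001. N=√(120·6·120·6)=720.000000
Admissible k: 0..3 (factorial args all ≥0)
  k=0: (−1)^0·720.0000/(720)·0.8096^8·0.5870^0 = +0.184546
  k=1: (−1)^1·720.0000/(48)·0.8096^6·0.5870^2 = -1.455282
  k=2: (−1)^2·720.0000/(24)·0.8096^4·0.5870^4 = +1.530135
  k=3: (−1)^3·720.0000/(72)·0.8096^2·0.5870^6 = -0.268139
d^4_{1,1}(1.2547) = +0.184546 -1.455282 +1.530135 -0.268139 = -0.008742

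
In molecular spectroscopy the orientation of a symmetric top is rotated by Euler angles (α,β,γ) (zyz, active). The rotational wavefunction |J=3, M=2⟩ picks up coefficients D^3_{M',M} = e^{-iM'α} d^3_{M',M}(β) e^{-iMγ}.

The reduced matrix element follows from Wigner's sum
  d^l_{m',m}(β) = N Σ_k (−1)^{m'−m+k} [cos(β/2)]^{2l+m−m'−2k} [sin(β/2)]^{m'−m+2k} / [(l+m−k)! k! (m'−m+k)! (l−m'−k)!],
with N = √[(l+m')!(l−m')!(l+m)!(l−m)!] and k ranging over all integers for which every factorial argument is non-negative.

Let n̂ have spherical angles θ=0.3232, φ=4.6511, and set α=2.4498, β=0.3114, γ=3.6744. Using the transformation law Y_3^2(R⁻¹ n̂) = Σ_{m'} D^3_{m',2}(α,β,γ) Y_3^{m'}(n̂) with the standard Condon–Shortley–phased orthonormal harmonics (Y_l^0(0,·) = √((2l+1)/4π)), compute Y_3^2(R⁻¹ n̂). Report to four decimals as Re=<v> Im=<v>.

Re=-0.1175 Im=-0.2169

Need the full column D^3_{m',2} for m'=−3..3 at α=2.4498, β=0.3114, γ=3.6744.
cos(β/2)=0.987903, sin(β/2)=0.155072
d^3_{-3,2}: single k=5 term ⇒ +0.000217;  D = +0.000217+0.000000i
d^3_{-2,2}: k∈[4..5] ⇒ +0.002822 -0.000014 = +0.002808;  D = -0.002161-0.001793i
d^3_{-1,2}: k∈[3..4] ⇒ +0.022739 -0.000280 = +0.022459;  D = +0.004167+0.022069i
d^3_{0,2}: k∈[2..3] ⇒ +0.125454 -0.003091 = +0.122362;  D = +0.059219-0.107078i
d^3_{1,2}: k∈[1..2] ⇒ +0.461429 -0.022739 = +0.438690;  D = -0.408393+0.160199i
d^3_{2,2}: k∈[0..1] ⇒ +0.929579 -0.114523 = +0.815056;  D = +0.774199+0.254819i
d^3_{3,2}: single k=0 term ⇒ -0.357421;  D = +0.190170+0.302630i
Y_3^{m'}(θ=0.3232,φ=4.6511) and Σ D·Y over m':
  (+0.0002+0.0000i)·(+0.0024-0.0131i)  (-0.0022-0.0018i)·(-0.0970-0.0120i)  (+0.0042+0.0221i)·(-0.0220+0.3581i)  (+0.0592-0.1071i)·(+0.5292+0.0000i)  (-0.4084+0.1602i)·(+0.0220+0.3581i)  (+0.7742+0.2548i)·(-0.0970+0.0120i)  (+0.1902+0.3026i)·(-0.0024-0.0131i)
Y_3^2(R⁻¹ n̂) = -0.117457-0.216910i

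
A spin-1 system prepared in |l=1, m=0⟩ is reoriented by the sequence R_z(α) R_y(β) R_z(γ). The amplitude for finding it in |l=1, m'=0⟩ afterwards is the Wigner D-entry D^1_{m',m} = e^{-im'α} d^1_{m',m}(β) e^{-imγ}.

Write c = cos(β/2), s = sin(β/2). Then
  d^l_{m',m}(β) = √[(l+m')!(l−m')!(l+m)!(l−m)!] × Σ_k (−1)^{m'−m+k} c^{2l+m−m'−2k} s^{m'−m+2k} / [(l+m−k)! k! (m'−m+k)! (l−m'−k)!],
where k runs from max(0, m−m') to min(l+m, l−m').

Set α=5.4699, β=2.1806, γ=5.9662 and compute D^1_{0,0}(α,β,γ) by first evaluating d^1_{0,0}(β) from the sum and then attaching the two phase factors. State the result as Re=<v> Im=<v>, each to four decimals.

First d^1_{0,0}(β=2.1806), then the phase factors e^{-i(0)α} and e^{-i(0)γ}:
c=cos(2.1806/2)=0.462219, s=sin(2.1806/2)=0.886766; N=√[1·1·1·1]=1.000000
Admissible k: 0..1 (factorial args all ≥0)
  k=0: (−1)^0·1.0000/(1)·0.4622^2·0.8868^0 = +0.213647
  k=1: (−1)^1·1.0000/(1)·0.4622^0·0.8868^2 = -0.786353
d^1_{0,0}(2.1806) = +0.213647 -0.786353 = -0.572707
Phases: e^{-i·(0)·5.4699}=+1.000000+0.000000i, e^{-i·(0)·5.9662}=+1.000000+0.000000i ⇒ D=-0.572707+0.000000i

Re=-0.5727 Im=0.0000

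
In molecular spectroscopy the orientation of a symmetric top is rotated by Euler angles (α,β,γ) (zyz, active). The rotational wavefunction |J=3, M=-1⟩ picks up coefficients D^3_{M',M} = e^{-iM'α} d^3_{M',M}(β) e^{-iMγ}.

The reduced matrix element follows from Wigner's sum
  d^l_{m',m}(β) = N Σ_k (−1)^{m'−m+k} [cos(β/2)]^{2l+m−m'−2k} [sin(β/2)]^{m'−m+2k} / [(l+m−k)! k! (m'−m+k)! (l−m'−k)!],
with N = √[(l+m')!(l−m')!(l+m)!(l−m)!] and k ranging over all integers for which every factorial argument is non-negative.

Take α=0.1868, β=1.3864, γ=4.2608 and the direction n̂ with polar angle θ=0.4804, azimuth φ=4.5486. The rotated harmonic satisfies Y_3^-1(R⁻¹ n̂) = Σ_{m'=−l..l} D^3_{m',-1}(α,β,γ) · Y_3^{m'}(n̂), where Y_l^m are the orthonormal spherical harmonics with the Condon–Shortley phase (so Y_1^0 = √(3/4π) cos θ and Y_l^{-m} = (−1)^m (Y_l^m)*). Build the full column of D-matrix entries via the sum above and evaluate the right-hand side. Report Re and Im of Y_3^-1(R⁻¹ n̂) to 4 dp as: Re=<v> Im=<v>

Need the full column D^3_{m',-1} for m'=−3..3 at α=0.1868, β=1.3864, γ=4.2608.
cos(β/2)=0.769205, sin(β/2)=0.639002
d^3_{-3,-1}: single k=2 term ⇒ +0.553629;  D = +0.060122-0.550355i
d^3_{-2,-1}: k∈[1..2] ⇒ +0.544143 -0.751040 = -0.206897;  D = +0.016119+0.206268i
d^3_{-1,-1}: k∈[0..2] ⇒ +0.207135 -1.143571 +0.591894 = -0.344542;  D = +0.090168+0.332533i
d^3_{0,-1}: k∈[0..2] ⇒ -0.596079 +1.234084 -0.283886 = +0.354120;  D = -0.154536-0.318621i
d^3_{1,-1}: k∈[0..2] ⇒ +0.857678 -0.789193 +0.068079 = +0.136564;  D = -0.081379-0.109669i
d^3_{2,-1}: k∈[0..1] ⇒ -0.751040 +0.259151 = -0.491889;  D = +0.361379+0.333706i
d^3_{3,-1}: single k=0 term ⇒ +0.382066;  D = -0.323949-0.202562i
Y_3^{m'}(θ=0.4804,φ=4.5486) and Σ D·Y over m':
  (+0.0601-0.5504i)·(+0.0194-0.0363i)  (+0.0161+0.2063i)·(-0.1833-0.0623i)  (+0.0902+0.3325i)·(-0.0714+0.4321i)  (-0.1545-0.3186i)·(+0.3085+0.0000i)  (-0.0814-0.1097i)·(+0.0714+0.4321i)  (+0.3614+0.3337i)·(-0.1833+0.0623i)  (-0.3239-0.2026i)·(-0.0194-0.0363i)
Y_3^-1(R⁻¹ n̂) = -0.253207-0.200704i

Re=-0.2532 Im=-0.2007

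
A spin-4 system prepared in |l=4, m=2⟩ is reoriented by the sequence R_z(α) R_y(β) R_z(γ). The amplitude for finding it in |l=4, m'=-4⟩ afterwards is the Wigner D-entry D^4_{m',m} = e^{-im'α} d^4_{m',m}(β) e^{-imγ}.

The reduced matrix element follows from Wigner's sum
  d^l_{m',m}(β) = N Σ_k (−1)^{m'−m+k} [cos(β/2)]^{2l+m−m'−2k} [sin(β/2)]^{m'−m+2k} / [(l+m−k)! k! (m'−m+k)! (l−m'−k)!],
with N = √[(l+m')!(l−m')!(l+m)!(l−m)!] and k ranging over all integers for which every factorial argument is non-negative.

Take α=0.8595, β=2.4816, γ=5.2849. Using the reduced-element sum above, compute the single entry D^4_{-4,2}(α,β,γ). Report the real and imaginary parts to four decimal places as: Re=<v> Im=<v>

Split into d^4_{-4,2}(β=2.4816) × two z-phases.
With c≡cos(β/2)=0.324040 and s≡sin(β/2)=0.946044, N=[1·40320·720·2]^{1/2}=7619.763776
k: max(0,(2)−(-4))=6 … min(4+(2),4−(-4))=6
  k=6: (−1)^0·7619.7638/(1440)·0.3240^2·0.9460^6 = +0.398329
d^4_{-4,2}(2.4816) = +0.398329
Attach z-rotation phases: D = e^{-i(-4)(0.8595)}·(+0.398329)·e^{-i(2)(5.2849)} = +0.263305-0.298892i

Re=0.2633 Im=-0.2989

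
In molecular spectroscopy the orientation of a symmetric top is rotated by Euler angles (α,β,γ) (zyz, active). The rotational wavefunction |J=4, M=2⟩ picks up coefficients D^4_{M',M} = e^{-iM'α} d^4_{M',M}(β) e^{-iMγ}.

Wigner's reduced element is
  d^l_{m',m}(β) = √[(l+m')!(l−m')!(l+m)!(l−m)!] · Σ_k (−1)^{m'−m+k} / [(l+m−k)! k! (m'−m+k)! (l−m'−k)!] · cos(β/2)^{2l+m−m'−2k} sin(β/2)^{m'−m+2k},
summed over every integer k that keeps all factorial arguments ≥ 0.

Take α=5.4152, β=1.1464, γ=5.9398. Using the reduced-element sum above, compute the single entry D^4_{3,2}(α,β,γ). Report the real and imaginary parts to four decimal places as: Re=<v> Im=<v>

Re=-0.1482 Im=-0.0223

D^4_{3,2}(5.4152,1.1464,5.9398) = e^{-i·3·5.4152}·d^4_{3,2}(1.1464)·e^{-i·2·5.9398}. Compute d first:
c=cos(1.1464/2)=0.840170, s=sin(1.1464/2)=0.542323; N=√[5040·1·720·2]=2693.993318
k: max(0,(2)−(3))=0 … min(4+(2),4−(3))=1
  k=0: (−1)^1·2693.9933/(720)·0.8402^7·0.5423^1 = -0.599642
  k=1: (−1)^2·2693.9933/(240)·0.8402^5·0.5423^3 = +0.749541
d^4_{3,2}(1.1464) = -0.599642 +0.749541 = +0.149900
D = (-0.858921+0.512108i)·(+0.149900)·(+0.773298+0.634043i) = -0.148236-0.022272i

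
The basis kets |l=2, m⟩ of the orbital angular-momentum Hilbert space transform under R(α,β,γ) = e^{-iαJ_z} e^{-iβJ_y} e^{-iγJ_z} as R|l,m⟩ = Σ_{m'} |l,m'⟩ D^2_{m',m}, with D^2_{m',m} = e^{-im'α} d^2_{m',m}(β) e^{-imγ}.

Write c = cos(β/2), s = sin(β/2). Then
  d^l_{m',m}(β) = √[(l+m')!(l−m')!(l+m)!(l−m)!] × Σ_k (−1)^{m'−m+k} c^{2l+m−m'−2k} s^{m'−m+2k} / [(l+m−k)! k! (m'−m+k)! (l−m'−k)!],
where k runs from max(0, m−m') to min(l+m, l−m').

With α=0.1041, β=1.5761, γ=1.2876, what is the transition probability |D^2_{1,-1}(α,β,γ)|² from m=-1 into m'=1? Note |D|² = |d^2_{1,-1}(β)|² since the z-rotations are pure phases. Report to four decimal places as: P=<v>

P=0.2473

First d^2_{1,-1}(β=1.5761), then the phase factors e^{-i(1)α} and e^{-i(-1)γ}:
Half-angle: c=0.705229, s=0.708979. N=√(6·1·1·6)=6.000000
The bounds max(0,m−m')=0 and min(l+m,l−m')=1 give 2 terms
  k=0: (−1)^2·6.0000/(2)·0.7052^2·0.7090^2 = +0.749979
  k=1: (−1)^3·6.0000/(6)·0.7052^0·0.7090^4 = -0.252659
d^2_{1,-1}(1.5761) = +0.749979 -0.252659 = +0.497320
|D^2_{1,-1}|² = |d^2_{1,-1}(β)|² = (+0.497320)² = 0.247327 (the z-rotation phases have unit modulus)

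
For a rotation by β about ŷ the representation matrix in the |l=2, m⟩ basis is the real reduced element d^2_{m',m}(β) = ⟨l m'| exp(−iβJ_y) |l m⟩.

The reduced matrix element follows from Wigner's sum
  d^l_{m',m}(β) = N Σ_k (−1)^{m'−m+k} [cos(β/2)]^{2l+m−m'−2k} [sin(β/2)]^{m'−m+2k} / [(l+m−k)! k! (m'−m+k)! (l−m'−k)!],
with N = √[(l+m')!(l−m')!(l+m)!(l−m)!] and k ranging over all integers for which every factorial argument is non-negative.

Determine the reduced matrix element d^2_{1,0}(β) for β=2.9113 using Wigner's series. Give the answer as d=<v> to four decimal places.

d=0.2722

d^2_{1,0}(β=2.9113) via Wigner's sum:
c=cos(2.9113/2)=0.114892, s=sin(2.9113/2)=0.993378; N=√[6·1·2·2]=4.898979
The bounds max(0,m−m')=0 and min(l+m,l−m')=1 give 2 terms
  k=0: (−1)^1·4.8990/(2)·0.1149^3·0.9934^1 = -0.003690
  k=1: (−1)^2·4.8990/(2)·0.1149^1·0.9934^3 = +0.275873
d^2_{1,0}(2.9113) = -0.003690 +0.275873 = +0.272183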